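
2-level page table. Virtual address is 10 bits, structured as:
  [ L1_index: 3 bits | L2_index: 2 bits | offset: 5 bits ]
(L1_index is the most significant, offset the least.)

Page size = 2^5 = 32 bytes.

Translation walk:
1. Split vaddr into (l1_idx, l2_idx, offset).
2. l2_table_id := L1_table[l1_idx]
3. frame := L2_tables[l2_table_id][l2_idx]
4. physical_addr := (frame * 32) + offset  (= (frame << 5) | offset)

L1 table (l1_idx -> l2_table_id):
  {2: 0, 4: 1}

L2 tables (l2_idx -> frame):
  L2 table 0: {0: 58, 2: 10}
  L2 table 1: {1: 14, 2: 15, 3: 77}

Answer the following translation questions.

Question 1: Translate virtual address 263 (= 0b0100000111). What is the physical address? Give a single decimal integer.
vaddr = 263 = 0b0100000111
Split: l1_idx=2, l2_idx=0, offset=7
L1[2] = 0
L2[0][0] = 58
paddr = 58 * 32 + 7 = 1863

Answer: 1863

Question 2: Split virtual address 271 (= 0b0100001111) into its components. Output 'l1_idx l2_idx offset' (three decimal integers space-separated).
Answer: 2 0 15

Derivation:
vaddr = 271 = 0b0100001111
  top 3 bits -> l1_idx = 2
  next 2 bits -> l2_idx = 0
  bottom 5 bits -> offset = 15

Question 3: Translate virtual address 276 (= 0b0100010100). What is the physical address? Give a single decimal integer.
Answer: 1876

Derivation:
vaddr = 276 = 0b0100010100
Split: l1_idx=2, l2_idx=0, offset=20
L1[2] = 0
L2[0][0] = 58
paddr = 58 * 32 + 20 = 1876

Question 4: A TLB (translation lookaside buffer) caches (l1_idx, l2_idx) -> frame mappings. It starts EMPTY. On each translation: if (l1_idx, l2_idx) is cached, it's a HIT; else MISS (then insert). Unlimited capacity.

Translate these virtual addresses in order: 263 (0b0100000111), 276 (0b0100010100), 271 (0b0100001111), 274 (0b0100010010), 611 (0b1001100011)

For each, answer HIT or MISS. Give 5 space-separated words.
vaddr=263: (2,0) not in TLB -> MISS, insert
vaddr=276: (2,0) in TLB -> HIT
vaddr=271: (2,0) in TLB -> HIT
vaddr=274: (2,0) in TLB -> HIT
vaddr=611: (4,3) not in TLB -> MISS, insert

Answer: MISS HIT HIT HIT MISS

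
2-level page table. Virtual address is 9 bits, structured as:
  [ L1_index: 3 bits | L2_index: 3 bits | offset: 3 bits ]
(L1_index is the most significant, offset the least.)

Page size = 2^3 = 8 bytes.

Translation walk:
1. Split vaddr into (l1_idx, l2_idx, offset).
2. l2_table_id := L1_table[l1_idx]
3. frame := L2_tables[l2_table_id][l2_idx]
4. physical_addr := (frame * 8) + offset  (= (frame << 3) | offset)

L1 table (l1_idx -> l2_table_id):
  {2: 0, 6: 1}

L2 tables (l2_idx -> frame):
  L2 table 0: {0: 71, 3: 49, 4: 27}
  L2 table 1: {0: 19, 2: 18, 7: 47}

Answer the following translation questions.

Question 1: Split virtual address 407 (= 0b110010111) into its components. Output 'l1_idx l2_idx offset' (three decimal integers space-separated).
vaddr = 407 = 0b110010111
  top 3 bits -> l1_idx = 6
  next 3 bits -> l2_idx = 2
  bottom 3 bits -> offset = 7

Answer: 6 2 7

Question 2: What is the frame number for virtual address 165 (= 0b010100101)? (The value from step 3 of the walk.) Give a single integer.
Answer: 27

Derivation:
vaddr = 165: l1_idx=2, l2_idx=4
L1[2] = 0; L2[0][4] = 27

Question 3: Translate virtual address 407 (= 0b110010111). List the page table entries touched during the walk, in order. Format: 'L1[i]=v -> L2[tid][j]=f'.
vaddr = 407 = 0b110010111
Split: l1_idx=6, l2_idx=2, offset=7

Answer: L1[6]=1 -> L2[1][2]=18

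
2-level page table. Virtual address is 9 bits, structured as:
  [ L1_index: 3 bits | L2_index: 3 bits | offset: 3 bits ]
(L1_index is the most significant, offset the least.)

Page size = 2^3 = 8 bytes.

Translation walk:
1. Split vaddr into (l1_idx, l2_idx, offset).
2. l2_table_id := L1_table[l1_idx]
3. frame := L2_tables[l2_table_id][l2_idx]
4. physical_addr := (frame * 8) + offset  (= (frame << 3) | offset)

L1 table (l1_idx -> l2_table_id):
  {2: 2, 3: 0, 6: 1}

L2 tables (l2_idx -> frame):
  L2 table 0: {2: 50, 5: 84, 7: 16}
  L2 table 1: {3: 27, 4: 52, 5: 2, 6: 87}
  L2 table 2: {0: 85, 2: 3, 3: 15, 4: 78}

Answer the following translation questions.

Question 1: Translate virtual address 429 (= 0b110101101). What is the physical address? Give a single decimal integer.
vaddr = 429 = 0b110101101
Split: l1_idx=6, l2_idx=5, offset=5
L1[6] = 1
L2[1][5] = 2
paddr = 2 * 8 + 5 = 21

Answer: 21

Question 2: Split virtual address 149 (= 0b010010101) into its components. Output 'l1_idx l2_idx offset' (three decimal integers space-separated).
Answer: 2 2 5

Derivation:
vaddr = 149 = 0b010010101
  top 3 bits -> l1_idx = 2
  next 3 bits -> l2_idx = 2
  bottom 3 bits -> offset = 5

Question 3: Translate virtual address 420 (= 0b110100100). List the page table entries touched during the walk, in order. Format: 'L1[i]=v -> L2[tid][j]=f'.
Answer: L1[6]=1 -> L2[1][4]=52

Derivation:
vaddr = 420 = 0b110100100
Split: l1_idx=6, l2_idx=4, offset=4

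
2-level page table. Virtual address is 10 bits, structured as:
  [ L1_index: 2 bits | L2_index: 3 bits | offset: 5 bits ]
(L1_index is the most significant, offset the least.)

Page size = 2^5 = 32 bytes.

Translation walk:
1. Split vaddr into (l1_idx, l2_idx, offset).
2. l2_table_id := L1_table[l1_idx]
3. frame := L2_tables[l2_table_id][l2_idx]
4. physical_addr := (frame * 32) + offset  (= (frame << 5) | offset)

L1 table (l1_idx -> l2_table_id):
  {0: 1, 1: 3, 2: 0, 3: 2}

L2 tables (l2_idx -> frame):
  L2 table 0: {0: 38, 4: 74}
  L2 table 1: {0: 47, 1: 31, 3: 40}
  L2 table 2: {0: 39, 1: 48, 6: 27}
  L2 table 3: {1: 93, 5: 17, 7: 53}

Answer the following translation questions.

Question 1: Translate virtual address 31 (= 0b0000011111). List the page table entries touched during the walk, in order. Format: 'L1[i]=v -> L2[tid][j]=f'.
vaddr = 31 = 0b0000011111
Split: l1_idx=0, l2_idx=0, offset=31

Answer: L1[0]=1 -> L2[1][0]=47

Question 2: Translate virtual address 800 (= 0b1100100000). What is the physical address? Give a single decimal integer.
Answer: 1536

Derivation:
vaddr = 800 = 0b1100100000
Split: l1_idx=3, l2_idx=1, offset=0
L1[3] = 2
L2[2][1] = 48
paddr = 48 * 32 + 0 = 1536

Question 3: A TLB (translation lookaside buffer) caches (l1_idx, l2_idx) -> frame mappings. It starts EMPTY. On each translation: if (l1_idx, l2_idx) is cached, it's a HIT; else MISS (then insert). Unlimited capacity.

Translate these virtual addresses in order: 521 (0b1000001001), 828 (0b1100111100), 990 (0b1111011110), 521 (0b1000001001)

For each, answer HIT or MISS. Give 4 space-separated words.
vaddr=521: (2,0) not in TLB -> MISS, insert
vaddr=828: (3,1) not in TLB -> MISS, insert
vaddr=990: (3,6) not in TLB -> MISS, insert
vaddr=521: (2,0) in TLB -> HIT

Answer: MISS MISS MISS HIT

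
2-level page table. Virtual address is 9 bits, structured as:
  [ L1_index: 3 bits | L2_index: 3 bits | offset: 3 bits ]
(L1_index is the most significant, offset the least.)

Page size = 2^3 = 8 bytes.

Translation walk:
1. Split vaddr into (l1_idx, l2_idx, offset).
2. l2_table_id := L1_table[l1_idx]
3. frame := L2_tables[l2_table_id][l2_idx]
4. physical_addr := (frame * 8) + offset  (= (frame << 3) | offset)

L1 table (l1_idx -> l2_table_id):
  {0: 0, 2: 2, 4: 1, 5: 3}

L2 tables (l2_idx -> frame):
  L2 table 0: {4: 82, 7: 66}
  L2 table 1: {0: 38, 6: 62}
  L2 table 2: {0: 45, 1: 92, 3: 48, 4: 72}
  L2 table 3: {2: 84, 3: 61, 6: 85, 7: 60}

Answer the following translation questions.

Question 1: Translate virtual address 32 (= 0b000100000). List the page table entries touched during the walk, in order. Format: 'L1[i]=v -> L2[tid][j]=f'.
vaddr = 32 = 0b000100000
Split: l1_idx=0, l2_idx=4, offset=0

Answer: L1[0]=0 -> L2[0][4]=82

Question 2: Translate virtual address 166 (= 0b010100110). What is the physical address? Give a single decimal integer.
Answer: 582

Derivation:
vaddr = 166 = 0b010100110
Split: l1_idx=2, l2_idx=4, offset=6
L1[2] = 2
L2[2][4] = 72
paddr = 72 * 8 + 6 = 582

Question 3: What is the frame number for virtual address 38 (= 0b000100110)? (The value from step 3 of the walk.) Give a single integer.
Answer: 82

Derivation:
vaddr = 38: l1_idx=0, l2_idx=4
L1[0] = 0; L2[0][4] = 82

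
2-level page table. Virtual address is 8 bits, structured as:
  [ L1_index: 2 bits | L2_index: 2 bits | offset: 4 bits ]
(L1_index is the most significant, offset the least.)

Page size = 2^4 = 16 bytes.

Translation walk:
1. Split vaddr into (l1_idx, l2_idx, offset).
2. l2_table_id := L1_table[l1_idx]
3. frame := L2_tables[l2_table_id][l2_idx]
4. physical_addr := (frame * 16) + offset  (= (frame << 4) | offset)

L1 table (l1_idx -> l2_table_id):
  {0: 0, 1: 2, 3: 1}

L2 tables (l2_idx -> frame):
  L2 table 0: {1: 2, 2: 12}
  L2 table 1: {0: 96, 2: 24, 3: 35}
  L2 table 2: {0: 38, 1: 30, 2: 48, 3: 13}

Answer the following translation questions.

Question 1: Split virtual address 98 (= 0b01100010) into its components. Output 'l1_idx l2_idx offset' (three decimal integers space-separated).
Answer: 1 2 2

Derivation:
vaddr = 98 = 0b01100010
  top 2 bits -> l1_idx = 1
  next 2 bits -> l2_idx = 2
  bottom 4 bits -> offset = 2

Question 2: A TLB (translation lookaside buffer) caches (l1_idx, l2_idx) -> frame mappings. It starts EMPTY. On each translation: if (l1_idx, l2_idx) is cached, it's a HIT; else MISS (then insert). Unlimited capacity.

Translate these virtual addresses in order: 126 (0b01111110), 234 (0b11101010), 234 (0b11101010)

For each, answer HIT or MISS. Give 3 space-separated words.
vaddr=126: (1,3) not in TLB -> MISS, insert
vaddr=234: (3,2) not in TLB -> MISS, insert
vaddr=234: (3,2) in TLB -> HIT

Answer: MISS MISS HIT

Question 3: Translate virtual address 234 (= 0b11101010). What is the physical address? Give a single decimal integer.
Answer: 394

Derivation:
vaddr = 234 = 0b11101010
Split: l1_idx=3, l2_idx=2, offset=10
L1[3] = 1
L2[1][2] = 24
paddr = 24 * 16 + 10 = 394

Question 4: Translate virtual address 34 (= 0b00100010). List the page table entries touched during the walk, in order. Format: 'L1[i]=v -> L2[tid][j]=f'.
Answer: L1[0]=0 -> L2[0][2]=12

Derivation:
vaddr = 34 = 0b00100010
Split: l1_idx=0, l2_idx=2, offset=2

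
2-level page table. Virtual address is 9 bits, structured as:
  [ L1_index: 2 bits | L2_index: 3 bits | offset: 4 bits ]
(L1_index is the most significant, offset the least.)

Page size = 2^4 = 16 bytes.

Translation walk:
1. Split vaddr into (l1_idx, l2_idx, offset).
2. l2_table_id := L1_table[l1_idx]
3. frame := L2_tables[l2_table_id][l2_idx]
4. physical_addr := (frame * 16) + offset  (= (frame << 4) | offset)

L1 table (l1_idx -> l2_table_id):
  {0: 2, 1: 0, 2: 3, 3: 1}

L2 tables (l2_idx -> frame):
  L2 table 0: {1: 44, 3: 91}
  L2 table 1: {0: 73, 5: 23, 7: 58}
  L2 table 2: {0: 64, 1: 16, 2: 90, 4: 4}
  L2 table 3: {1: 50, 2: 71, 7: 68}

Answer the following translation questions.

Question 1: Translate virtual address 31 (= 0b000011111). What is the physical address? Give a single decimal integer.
Answer: 271

Derivation:
vaddr = 31 = 0b000011111
Split: l1_idx=0, l2_idx=1, offset=15
L1[0] = 2
L2[2][1] = 16
paddr = 16 * 16 + 15 = 271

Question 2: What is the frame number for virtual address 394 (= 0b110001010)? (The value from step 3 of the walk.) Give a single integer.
vaddr = 394: l1_idx=3, l2_idx=0
L1[3] = 1; L2[1][0] = 73

Answer: 73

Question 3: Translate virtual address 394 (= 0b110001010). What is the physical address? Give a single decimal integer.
vaddr = 394 = 0b110001010
Split: l1_idx=3, l2_idx=0, offset=10
L1[3] = 1
L2[1][0] = 73
paddr = 73 * 16 + 10 = 1178

Answer: 1178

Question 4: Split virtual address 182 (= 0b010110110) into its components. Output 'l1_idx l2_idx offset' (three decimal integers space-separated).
Answer: 1 3 6

Derivation:
vaddr = 182 = 0b010110110
  top 2 bits -> l1_idx = 1
  next 3 bits -> l2_idx = 3
  bottom 4 bits -> offset = 6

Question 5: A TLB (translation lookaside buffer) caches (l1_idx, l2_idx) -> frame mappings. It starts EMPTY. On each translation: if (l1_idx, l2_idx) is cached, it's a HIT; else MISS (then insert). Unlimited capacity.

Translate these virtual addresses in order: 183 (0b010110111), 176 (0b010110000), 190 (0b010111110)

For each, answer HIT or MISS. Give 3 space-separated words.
vaddr=183: (1,3) not in TLB -> MISS, insert
vaddr=176: (1,3) in TLB -> HIT
vaddr=190: (1,3) in TLB -> HIT

Answer: MISS HIT HIT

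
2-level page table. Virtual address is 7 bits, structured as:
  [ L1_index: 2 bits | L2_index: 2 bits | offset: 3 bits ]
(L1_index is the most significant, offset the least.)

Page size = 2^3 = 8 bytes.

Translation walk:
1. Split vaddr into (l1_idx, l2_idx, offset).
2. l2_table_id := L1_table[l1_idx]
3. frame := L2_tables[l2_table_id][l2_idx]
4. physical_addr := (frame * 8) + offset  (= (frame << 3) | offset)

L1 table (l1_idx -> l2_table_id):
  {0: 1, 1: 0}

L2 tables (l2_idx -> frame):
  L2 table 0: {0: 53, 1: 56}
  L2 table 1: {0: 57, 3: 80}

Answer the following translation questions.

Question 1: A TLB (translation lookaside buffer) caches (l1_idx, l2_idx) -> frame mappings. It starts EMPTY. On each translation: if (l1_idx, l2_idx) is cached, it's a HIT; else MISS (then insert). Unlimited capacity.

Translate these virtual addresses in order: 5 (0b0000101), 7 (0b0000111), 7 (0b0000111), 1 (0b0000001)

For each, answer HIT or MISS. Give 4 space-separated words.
Answer: MISS HIT HIT HIT

Derivation:
vaddr=5: (0,0) not in TLB -> MISS, insert
vaddr=7: (0,0) in TLB -> HIT
vaddr=7: (0,0) in TLB -> HIT
vaddr=1: (0,0) in TLB -> HIT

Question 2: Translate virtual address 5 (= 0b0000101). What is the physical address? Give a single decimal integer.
vaddr = 5 = 0b0000101
Split: l1_idx=0, l2_idx=0, offset=5
L1[0] = 1
L2[1][0] = 57
paddr = 57 * 8 + 5 = 461

Answer: 461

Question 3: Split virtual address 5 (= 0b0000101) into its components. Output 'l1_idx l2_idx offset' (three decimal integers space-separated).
vaddr = 5 = 0b0000101
  top 2 bits -> l1_idx = 0
  next 2 bits -> l2_idx = 0
  bottom 3 bits -> offset = 5

Answer: 0 0 5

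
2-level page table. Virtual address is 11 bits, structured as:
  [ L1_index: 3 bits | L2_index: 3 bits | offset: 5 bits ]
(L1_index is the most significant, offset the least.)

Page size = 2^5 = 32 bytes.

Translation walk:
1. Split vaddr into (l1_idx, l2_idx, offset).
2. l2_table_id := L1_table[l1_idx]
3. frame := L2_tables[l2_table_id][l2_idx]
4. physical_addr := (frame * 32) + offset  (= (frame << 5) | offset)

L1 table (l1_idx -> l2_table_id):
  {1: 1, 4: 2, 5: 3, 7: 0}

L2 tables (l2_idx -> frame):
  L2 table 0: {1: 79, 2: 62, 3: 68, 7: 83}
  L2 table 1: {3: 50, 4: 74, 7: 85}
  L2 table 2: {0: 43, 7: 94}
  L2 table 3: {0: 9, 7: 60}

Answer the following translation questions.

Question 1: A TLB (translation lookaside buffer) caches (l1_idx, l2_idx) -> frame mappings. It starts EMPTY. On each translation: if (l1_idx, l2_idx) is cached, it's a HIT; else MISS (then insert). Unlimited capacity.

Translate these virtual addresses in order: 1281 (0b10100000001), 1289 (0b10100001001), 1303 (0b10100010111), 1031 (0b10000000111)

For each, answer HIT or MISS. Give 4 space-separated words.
vaddr=1281: (5,0) not in TLB -> MISS, insert
vaddr=1289: (5,0) in TLB -> HIT
vaddr=1303: (5,0) in TLB -> HIT
vaddr=1031: (4,0) not in TLB -> MISS, insert

Answer: MISS HIT HIT MISS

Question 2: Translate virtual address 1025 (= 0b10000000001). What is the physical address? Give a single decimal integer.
Answer: 1377

Derivation:
vaddr = 1025 = 0b10000000001
Split: l1_idx=4, l2_idx=0, offset=1
L1[4] = 2
L2[2][0] = 43
paddr = 43 * 32 + 1 = 1377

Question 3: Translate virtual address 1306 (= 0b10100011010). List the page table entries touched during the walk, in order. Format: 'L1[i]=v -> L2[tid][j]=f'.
Answer: L1[5]=3 -> L2[3][0]=9

Derivation:
vaddr = 1306 = 0b10100011010
Split: l1_idx=5, l2_idx=0, offset=26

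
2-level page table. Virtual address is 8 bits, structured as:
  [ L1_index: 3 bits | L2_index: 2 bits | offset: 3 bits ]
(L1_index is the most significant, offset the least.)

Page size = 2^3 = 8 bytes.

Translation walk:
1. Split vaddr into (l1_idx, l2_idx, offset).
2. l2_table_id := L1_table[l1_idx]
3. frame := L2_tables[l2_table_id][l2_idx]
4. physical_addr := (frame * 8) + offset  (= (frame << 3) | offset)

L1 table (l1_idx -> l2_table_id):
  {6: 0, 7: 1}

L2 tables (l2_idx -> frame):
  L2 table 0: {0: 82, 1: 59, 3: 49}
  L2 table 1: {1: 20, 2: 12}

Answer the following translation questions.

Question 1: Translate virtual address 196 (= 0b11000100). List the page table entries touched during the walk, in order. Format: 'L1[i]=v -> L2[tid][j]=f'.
Answer: L1[6]=0 -> L2[0][0]=82

Derivation:
vaddr = 196 = 0b11000100
Split: l1_idx=6, l2_idx=0, offset=4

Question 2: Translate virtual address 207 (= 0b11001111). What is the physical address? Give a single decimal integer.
vaddr = 207 = 0b11001111
Split: l1_idx=6, l2_idx=1, offset=7
L1[6] = 0
L2[0][1] = 59
paddr = 59 * 8 + 7 = 479

Answer: 479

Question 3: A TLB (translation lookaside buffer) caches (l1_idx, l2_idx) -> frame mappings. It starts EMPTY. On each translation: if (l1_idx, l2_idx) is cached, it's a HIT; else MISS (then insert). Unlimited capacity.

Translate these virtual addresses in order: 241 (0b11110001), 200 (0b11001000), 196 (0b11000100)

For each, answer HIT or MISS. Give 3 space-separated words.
Answer: MISS MISS MISS

Derivation:
vaddr=241: (7,2) not in TLB -> MISS, insert
vaddr=200: (6,1) not in TLB -> MISS, insert
vaddr=196: (6,0) not in TLB -> MISS, insert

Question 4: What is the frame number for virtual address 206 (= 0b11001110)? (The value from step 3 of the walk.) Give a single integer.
Answer: 59

Derivation:
vaddr = 206: l1_idx=6, l2_idx=1
L1[6] = 0; L2[0][1] = 59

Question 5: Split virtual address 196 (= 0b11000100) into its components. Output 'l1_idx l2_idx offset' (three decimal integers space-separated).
Answer: 6 0 4

Derivation:
vaddr = 196 = 0b11000100
  top 3 bits -> l1_idx = 6
  next 2 bits -> l2_idx = 0
  bottom 3 bits -> offset = 4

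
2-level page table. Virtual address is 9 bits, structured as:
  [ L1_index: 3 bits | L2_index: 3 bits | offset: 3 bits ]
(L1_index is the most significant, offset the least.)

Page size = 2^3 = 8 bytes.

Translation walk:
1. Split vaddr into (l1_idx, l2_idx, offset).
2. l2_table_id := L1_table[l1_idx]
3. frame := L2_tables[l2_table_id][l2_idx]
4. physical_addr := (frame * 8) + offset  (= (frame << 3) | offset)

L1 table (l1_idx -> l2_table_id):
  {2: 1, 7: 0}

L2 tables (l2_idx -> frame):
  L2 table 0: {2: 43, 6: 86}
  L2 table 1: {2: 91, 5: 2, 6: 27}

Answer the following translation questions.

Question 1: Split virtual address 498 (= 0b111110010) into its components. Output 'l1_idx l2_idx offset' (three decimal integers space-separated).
Answer: 7 6 2

Derivation:
vaddr = 498 = 0b111110010
  top 3 bits -> l1_idx = 7
  next 3 bits -> l2_idx = 6
  bottom 3 bits -> offset = 2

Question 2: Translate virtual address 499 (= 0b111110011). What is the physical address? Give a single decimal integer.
Answer: 691

Derivation:
vaddr = 499 = 0b111110011
Split: l1_idx=7, l2_idx=6, offset=3
L1[7] = 0
L2[0][6] = 86
paddr = 86 * 8 + 3 = 691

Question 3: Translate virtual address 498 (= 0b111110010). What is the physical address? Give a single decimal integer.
Answer: 690

Derivation:
vaddr = 498 = 0b111110010
Split: l1_idx=7, l2_idx=6, offset=2
L1[7] = 0
L2[0][6] = 86
paddr = 86 * 8 + 2 = 690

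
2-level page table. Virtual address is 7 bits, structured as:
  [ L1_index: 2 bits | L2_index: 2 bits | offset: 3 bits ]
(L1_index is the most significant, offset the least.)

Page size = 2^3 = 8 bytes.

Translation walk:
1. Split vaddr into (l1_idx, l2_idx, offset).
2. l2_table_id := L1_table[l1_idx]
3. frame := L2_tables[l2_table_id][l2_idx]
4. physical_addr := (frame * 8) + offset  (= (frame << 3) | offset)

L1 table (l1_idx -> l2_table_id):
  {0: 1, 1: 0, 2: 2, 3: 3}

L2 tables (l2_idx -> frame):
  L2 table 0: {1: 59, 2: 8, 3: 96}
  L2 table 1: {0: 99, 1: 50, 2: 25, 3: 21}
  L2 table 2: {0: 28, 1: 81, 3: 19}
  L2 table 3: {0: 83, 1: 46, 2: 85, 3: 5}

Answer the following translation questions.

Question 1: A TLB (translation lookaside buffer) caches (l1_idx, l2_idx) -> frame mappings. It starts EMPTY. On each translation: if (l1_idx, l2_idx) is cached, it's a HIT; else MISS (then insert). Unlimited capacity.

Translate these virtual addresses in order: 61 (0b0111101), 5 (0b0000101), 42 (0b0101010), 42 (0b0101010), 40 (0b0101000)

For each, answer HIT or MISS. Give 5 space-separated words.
vaddr=61: (1,3) not in TLB -> MISS, insert
vaddr=5: (0,0) not in TLB -> MISS, insert
vaddr=42: (1,1) not in TLB -> MISS, insert
vaddr=42: (1,1) in TLB -> HIT
vaddr=40: (1,1) in TLB -> HIT

Answer: MISS MISS MISS HIT HIT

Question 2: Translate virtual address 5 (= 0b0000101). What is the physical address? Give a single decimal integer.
vaddr = 5 = 0b0000101
Split: l1_idx=0, l2_idx=0, offset=5
L1[0] = 1
L2[1][0] = 99
paddr = 99 * 8 + 5 = 797

Answer: 797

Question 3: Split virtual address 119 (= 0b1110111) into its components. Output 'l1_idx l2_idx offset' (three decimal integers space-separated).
vaddr = 119 = 0b1110111
  top 2 bits -> l1_idx = 3
  next 2 bits -> l2_idx = 2
  bottom 3 bits -> offset = 7

Answer: 3 2 7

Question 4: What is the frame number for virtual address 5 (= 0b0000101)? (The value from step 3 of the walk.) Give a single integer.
vaddr = 5: l1_idx=0, l2_idx=0
L1[0] = 1; L2[1][0] = 99

Answer: 99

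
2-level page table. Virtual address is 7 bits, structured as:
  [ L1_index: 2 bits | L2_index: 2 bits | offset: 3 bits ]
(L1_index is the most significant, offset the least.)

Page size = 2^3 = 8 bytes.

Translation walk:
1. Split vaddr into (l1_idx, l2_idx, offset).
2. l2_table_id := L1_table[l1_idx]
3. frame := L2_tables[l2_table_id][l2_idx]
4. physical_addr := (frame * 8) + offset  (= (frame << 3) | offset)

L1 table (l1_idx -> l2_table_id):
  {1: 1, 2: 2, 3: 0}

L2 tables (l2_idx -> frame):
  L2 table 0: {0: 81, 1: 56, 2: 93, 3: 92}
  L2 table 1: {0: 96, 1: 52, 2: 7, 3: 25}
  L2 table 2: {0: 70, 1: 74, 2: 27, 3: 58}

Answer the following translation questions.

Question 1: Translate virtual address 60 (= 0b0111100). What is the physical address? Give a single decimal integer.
Answer: 204

Derivation:
vaddr = 60 = 0b0111100
Split: l1_idx=1, l2_idx=3, offset=4
L1[1] = 1
L2[1][3] = 25
paddr = 25 * 8 + 4 = 204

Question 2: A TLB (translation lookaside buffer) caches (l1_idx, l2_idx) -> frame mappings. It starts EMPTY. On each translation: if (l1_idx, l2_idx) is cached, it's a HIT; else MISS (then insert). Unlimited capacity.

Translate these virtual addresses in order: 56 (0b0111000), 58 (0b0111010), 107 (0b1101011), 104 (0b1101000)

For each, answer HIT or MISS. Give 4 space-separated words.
Answer: MISS HIT MISS HIT

Derivation:
vaddr=56: (1,3) not in TLB -> MISS, insert
vaddr=58: (1,3) in TLB -> HIT
vaddr=107: (3,1) not in TLB -> MISS, insert
vaddr=104: (3,1) in TLB -> HIT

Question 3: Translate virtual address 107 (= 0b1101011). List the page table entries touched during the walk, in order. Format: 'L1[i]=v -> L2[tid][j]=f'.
vaddr = 107 = 0b1101011
Split: l1_idx=3, l2_idx=1, offset=3

Answer: L1[3]=0 -> L2[0][1]=56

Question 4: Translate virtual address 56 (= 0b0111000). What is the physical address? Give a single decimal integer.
Answer: 200

Derivation:
vaddr = 56 = 0b0111000
Split: l1_idx=1, l2_idx=3, offset=0
L1[1] = 1
L2[1][3] = 25
paddr = 25 * 8 + 0 = 200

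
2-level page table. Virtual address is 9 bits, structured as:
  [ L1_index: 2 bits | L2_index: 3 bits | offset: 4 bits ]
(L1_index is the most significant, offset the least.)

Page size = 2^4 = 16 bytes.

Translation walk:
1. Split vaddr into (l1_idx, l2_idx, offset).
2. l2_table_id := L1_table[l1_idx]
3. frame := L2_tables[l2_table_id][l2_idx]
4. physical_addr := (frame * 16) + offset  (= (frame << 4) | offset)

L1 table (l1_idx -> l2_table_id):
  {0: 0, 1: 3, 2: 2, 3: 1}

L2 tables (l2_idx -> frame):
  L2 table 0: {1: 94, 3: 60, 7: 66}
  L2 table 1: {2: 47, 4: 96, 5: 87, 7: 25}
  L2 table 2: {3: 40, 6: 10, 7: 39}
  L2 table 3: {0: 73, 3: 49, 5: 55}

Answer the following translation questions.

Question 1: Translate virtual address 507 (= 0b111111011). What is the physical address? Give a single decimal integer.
Answer: 411

Derivation:
vaddr = 507 = 0b111111011
Split: l1_idx=3, l2_idx=7, offset=11
L1[3] = 1
L2[1][7] = 25
paddr = 25 * 16 + 11 = 411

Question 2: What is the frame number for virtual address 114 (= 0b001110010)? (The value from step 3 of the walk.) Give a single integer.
Answer: 66

Derivation:
vaddr = 114: l1_idx=0, l2_idx=7
L1[0] = 0; L2[0][7] = 66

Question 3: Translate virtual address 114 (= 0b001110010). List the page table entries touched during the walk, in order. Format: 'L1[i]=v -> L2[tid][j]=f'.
vaddr = 114 = 0b001110010
Split: l1_idx=0, l2_idx=7, offset=2

Answer: L1[0]=0 -> L2[0][7]=66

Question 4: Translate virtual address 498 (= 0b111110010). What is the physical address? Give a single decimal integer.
Answer: 402

Derivation:
vaddr = 498 = 0b111110010
Split: l1_idx=3, l2_idx=7, offset=2
L1[3] = 1
L2[1][7] = 25
paddr = 25 * 16 + 2 = 402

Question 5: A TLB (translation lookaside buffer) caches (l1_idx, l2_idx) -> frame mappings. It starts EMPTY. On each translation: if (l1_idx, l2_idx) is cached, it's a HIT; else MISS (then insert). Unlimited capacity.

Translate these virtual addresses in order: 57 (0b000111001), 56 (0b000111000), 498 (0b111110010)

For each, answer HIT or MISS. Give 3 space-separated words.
vaddr=57: (0,3) not in TLB -> MISS, insert
vaddr=56: (0,3) in TLB -> HIT
vaddr=498: (3,7) not in TLB -> MISS, insert

Answer: MISS HIT MISS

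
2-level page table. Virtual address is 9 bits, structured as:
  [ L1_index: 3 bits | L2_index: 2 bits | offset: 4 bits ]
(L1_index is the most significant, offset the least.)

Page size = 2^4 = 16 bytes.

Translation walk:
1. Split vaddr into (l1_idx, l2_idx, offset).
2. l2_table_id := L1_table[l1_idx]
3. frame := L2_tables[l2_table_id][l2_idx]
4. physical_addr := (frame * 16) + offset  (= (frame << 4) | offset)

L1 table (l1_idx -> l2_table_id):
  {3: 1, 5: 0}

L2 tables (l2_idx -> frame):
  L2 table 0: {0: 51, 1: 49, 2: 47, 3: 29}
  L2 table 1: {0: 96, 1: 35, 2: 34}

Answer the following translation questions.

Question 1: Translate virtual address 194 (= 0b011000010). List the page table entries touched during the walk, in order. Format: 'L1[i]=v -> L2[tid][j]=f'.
vaddr = 194 = 0b011000010
Split: l1_idx=3, l2_idx=0, offset=2

Answer: L1[3]=1 -> L2[1][0]=96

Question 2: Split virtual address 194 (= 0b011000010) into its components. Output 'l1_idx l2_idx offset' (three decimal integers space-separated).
vaddr = 194 = 0b011000010
  top 3 bits -> l1_idx = 3
  next 2 bits -> l2_idx = 0
  bottom 4 bits -> offset = 2

Answer: 3 0 2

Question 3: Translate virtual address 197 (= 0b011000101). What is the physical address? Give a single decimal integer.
Answer: 1541

Derivation:
vaddr = 197 = 0b011000101
Split: l1_idx=3, l2_idx=0, offset=5
L1[3] = 1
L2[1][0] = 96
paddr = 96 * 16 + 5 = 1541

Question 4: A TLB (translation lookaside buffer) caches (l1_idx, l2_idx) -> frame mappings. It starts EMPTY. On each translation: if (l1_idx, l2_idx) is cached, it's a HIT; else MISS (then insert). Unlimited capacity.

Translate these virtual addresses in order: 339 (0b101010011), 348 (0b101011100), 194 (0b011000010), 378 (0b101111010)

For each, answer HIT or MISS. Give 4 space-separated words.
vaddr=339: (5,1) not in TLB -> MISS, insert
vaddr=348: (5,1) in TLB -> HIT
vaddr=194: (3,0) not in TLB -> MISS, insert
vaddr=378: (5,3) not in TLB -> MISS, insert

Answer: MISS HIT MISS MISS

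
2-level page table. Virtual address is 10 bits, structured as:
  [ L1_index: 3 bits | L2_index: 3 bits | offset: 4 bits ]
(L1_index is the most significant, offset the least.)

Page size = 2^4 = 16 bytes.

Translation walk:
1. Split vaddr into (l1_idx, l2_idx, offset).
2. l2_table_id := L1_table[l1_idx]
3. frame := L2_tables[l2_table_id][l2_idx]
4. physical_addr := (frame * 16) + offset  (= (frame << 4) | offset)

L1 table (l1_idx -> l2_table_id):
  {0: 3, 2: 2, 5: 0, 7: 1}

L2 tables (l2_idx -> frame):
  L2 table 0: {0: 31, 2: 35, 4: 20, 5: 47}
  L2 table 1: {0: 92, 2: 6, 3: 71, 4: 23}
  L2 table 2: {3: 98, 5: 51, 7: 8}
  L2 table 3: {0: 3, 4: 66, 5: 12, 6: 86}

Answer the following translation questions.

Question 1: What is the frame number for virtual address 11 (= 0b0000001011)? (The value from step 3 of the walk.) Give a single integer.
vaddr = 11: l1_idx=0, l2_idx=0
L1[0] = 3; L2[3][0] = 3

Answer: 3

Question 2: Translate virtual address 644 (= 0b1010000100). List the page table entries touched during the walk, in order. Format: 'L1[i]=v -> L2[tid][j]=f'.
Answer: L1[5]=0 -> L2[0][0]=31

Derivation:
vaddr = 644 = 0b1010000100
Split: l1_idx=5, l2_idx=0, offset=4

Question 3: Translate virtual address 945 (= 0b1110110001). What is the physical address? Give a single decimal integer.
vaddr = 945 = 0b1110110001
Split: l1_idx=7, l2_idx=3, offset=1
L1[7] = 1
L2[1][3] = 71
paddr = 71 * 16 + 1 = 1137

Answer: 1137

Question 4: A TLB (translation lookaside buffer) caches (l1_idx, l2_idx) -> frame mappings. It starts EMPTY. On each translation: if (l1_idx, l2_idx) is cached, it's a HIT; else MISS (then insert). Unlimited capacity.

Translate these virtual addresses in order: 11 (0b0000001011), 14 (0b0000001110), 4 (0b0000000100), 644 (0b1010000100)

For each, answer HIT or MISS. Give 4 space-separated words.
Answer: MISS HIT HIT MISS

Derivation:
vaddr=11: (0,0) not in TLB -> MISS, insert
vaddr=14: (0,0) in TLB -> HIT
vaddr=4: (0,0) in TLB -> HIT
vaddr=644: (5,0) not in TLB -> MISS, insert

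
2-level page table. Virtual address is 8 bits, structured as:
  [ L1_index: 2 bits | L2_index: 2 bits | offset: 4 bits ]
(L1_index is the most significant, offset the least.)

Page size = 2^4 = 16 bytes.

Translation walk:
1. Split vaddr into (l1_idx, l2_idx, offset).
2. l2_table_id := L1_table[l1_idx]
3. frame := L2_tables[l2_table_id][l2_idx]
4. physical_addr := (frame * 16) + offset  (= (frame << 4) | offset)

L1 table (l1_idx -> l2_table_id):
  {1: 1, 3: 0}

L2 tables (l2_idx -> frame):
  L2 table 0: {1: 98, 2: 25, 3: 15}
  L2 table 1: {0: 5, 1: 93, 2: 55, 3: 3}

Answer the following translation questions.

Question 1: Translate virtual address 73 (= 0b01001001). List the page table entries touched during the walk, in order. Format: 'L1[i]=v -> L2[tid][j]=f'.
vaddr = 73 = 0b01001001
Split: l1_idx=1, l2_idx=0, offset=9

Answer: L1[1]=1 -> L2[1][0]=5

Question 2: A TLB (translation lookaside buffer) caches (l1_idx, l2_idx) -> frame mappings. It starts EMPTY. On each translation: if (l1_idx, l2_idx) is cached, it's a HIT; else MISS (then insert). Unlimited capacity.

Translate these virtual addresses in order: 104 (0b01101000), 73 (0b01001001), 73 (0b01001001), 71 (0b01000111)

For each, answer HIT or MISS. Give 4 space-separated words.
Answer: MISS MISS HIT HIT

Derivation:
vaddr=104: (1,2) not in TLB -> MISS, insert
vaddr=73: (1,0) not in TLB -> MISS, insert
vaddr=73: (1,0) in TLB -> HIT
vaddr=71: (1,0) in TLB -> HIT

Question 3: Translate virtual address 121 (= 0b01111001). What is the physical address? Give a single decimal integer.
Answer: 57

Derivation:
vaddr = 121 = 0b01111001
Split: l1_idx=1, l2_idx=3, offset=9
L1[1] = 1
L2[1][3] = 3
paddr = 3 * 16 + 9 = 57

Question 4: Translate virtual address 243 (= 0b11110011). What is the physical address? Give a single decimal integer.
Answer: 243

Derivation:
vaddr = 243 = 0b11110011
Split: l1_idx=3, l2_idx=3, offset=3
L1[3] = 0
L2[0][3] = 15
paddr = 15 * 16 + 3 = 243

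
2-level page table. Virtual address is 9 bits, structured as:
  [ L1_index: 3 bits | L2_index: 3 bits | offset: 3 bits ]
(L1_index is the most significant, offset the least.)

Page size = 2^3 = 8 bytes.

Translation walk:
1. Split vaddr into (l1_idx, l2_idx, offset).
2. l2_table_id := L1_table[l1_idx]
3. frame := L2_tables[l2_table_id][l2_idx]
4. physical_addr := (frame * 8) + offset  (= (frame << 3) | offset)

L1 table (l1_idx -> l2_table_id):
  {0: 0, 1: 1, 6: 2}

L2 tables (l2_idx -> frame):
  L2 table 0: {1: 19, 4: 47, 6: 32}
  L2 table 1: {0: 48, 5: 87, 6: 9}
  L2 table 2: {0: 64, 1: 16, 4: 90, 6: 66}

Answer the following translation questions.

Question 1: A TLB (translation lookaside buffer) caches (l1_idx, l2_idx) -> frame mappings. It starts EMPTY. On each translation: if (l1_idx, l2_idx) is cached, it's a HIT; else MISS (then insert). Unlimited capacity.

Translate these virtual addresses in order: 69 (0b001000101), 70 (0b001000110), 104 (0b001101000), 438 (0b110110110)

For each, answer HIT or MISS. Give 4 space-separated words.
vaddr=69: (1,0) not in TLB -> MISS, insert
vaddr=70: (1,0) in TLB -> HIT
vaddr=104: (1,5) not in TLB -> MISS, insert
vaddr=438: (6,6) not in TLB -> MISS, insert

Answer: MISS HIT MISS MISS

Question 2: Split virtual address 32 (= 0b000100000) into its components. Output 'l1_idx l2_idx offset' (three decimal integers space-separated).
Answer: 0 4 0

Derivation:
vaddr = 32 = 0b000100000
  top 3 bits -> l1_idx = 0
  next 3 bits -> l2_idx = 4
  bottom 3 bits -> offset = 0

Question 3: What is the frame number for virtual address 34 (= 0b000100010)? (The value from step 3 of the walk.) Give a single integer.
vaddr = 34: l1_idx=0, l2_idx=4
L1[0] = 0; L2[0][4] = 47

Answer: 47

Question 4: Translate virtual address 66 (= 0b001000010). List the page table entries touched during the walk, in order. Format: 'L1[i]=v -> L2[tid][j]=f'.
Answer: L1[1]=1 -> L2[1][0]=48

Derivation:
vaddr = 66 = 0b001000010
Split: l1_idx=1, l2_idx=0, offset=2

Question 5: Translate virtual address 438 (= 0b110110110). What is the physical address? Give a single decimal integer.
vaddr = 438 = 0b110110110
Split: l1_idx=6, l2_idx=6, offset=6
L1[6] = 2
L2[2][6] = 66
paddr = 66 * 8 + 6 = 534

Answer: 534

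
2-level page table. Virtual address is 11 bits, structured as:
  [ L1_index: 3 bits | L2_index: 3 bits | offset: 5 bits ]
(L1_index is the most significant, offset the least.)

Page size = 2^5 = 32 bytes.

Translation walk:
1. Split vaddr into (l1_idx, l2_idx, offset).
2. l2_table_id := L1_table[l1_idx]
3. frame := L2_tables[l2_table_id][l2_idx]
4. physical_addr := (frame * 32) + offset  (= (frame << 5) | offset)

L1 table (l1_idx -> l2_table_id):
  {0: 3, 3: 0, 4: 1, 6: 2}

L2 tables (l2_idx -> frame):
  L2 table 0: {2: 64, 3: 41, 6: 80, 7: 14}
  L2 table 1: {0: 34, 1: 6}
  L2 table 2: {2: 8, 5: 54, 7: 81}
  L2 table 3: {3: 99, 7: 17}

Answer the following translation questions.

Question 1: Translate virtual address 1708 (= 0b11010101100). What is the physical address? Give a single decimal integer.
vaddr = 1708 = 0b11010101100
Split: l1_idx=6, l2_idx=5, offset=12
L1[6] = 2
L2[2][5] = 54
paddr = 54 * 32 + 12 = 1740

Answer: 1740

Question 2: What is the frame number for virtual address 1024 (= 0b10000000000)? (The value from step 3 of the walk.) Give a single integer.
Answer: 34

Derivation:
vaddr = 1024: l1_idx=4, l2_idx=0
L1[4] = 1; L2[1][0] = 34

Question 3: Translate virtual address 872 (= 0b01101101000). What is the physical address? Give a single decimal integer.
vaddr = 872 = 0b01101101000
Split: l1_idx=3, l2_idx=3, offset=8
L1[3] = 0
L2[0][3] = 41
paddr = 41 * 32 + 8 = 1320

Answer: 1320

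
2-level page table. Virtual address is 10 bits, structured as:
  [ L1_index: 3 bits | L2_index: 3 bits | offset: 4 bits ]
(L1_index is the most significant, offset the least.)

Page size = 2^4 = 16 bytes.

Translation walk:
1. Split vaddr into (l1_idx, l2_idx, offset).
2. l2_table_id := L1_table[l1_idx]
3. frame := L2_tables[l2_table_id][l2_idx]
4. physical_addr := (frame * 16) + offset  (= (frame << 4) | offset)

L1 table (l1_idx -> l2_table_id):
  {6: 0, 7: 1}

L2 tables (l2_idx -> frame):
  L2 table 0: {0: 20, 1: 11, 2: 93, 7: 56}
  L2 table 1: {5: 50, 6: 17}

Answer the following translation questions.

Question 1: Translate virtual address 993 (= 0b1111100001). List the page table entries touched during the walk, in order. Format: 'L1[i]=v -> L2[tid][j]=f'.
vaddr = 993 = 0b1111100001
Split: l1_idx=7, l2_idx=6, offset=1

Answer: L1[7]=1 -> L2[1][6]=17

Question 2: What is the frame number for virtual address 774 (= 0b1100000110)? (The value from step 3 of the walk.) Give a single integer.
vaddr = 774: l1_idx=6, l2_idx=0
L1[6] = 0; L2[0][0] = 20

Answer: 20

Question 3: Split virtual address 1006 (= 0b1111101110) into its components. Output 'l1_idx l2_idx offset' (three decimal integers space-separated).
Answer: 7 6 14

Derivation:
vaddr = 1006 = 0b1111101110
  top 3 bits -> l1_idx = 7
  next 3 bits -> l2_idx = 6
  bottom 4 bits -> offset = 14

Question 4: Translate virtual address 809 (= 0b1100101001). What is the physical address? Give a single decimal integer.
vaddr = 809 = 0b1100101001
Split: l1_idx=6, l2_idx=2, offset=9
L1[6] = 0
L2[0][2] = 93
paddr = 93 * 16 + 9 = 1497

Answer: 1497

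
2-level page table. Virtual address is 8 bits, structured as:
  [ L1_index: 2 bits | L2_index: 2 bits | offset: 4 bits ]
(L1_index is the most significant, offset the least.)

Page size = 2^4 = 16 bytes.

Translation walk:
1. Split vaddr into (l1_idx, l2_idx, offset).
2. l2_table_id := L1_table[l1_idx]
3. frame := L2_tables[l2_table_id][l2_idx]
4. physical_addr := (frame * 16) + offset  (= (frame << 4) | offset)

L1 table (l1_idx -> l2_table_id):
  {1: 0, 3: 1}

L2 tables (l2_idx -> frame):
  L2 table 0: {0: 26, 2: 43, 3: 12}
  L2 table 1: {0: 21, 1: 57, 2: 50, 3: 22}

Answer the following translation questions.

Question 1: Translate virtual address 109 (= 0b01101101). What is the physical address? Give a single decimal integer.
vaddr = 109 = 0b01101101
Split: l1_idx=1, l2_idx=2, offset=13
L1[1] = 0
L2[0][2] = 43
paddr = 43 * 16 + 13 = 701

Answer: 701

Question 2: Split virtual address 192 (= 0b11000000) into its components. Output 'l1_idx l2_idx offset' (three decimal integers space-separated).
vaddr = 192 = 0b11000000
  top 2 bits -> l1_idx = 3
  next 2 bits -> l2_idx = 0
  bottom 4 bits -> offset = 0

Answer: 3 0 0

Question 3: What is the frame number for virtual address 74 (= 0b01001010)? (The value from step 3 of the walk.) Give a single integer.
vaddr = 74: l1_idx=1, l2_idx=0
L1[1] = 0; L2[0][0] = 26

Answer: 26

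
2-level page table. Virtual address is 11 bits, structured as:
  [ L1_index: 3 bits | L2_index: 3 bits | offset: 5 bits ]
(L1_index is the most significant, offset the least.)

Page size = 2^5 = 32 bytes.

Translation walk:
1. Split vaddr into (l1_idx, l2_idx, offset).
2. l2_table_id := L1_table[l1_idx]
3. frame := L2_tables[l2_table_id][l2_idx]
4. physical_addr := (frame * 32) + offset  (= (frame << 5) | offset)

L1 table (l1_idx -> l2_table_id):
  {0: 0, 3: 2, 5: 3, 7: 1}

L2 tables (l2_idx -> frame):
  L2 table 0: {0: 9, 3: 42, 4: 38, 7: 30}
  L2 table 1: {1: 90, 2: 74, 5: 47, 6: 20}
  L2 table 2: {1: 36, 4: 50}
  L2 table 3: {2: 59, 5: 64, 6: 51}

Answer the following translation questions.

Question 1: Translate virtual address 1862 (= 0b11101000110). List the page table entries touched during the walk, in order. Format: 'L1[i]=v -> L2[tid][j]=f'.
Answer: L1[7]=1 -> L2[1][2]=74

Derivation:
vaddr = 1862 = 0b11101000110
Split: l1_idx=7, l2_idx=2, offset=6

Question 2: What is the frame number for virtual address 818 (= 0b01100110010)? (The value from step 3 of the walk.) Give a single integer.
Answer: 36

Derivation:
vaddr = 818: l1_idx=3, l2_idx=1
L1[3] = 2; L2[2][1] = 36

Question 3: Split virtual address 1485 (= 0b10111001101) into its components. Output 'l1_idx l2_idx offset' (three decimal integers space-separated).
Answer: 5 6 13

Derivation:
vaddr = 1485 = 0b10111001101
  top 3 bits -> l1_idx = 5
  next 3 bits -> l2_idx = 6
  bottom 5 bits -> offset = 13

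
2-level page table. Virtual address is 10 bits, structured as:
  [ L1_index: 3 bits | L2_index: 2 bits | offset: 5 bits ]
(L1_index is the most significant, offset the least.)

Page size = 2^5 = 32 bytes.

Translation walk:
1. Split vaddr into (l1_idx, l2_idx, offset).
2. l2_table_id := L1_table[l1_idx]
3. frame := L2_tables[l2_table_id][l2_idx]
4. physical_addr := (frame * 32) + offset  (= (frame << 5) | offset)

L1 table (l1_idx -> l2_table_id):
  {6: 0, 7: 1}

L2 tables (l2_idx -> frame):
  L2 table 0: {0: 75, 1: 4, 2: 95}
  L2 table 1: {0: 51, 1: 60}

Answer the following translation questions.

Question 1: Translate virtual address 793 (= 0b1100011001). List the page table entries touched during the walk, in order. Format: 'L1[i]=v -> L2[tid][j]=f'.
Answer: L1[6]=0 -> L2[0][0]=75

Derivation:
vaddr = 793 = 0b1100011001
Split: l1_idx=6, l2_idx=0, offset=25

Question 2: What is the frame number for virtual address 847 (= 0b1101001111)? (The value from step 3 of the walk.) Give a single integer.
vaddr = 847: l1_idx=6, l2_idx=2
L1[6] = 0; L2[0][2] = 95

Answer: 95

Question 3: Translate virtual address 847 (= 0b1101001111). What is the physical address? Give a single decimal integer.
Answer: 3055

Derivation:
vaddr = 847 = 0b1101001111
Split: l1_idx=6, l2_idx=2, offset=15
L1[6] = 0
L2[0][2] = 95
paddr = 95 * 32 + 15 = 3055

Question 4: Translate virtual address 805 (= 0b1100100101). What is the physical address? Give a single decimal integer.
Answer: 133

Derivation:
vaddr = 805 = 0b1100100101
Split: l1_idx=6, l2_idx=1, offset=5
L1[6] = 0
L2[0][1] = 4
paddr = 4 * 32 + 5 = 133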